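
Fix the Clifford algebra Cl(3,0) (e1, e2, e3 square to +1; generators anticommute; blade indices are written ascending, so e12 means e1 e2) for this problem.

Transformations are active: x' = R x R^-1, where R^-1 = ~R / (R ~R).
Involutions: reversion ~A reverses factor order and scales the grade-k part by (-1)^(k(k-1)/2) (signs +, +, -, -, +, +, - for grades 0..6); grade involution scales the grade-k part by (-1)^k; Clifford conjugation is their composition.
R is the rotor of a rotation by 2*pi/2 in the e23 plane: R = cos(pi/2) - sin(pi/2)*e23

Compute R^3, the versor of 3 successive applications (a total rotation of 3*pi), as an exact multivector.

Rotor phase runs at HALF the rotation angle; powers of one rotor simply add phase, so after 3 steps in e23 the phase is 3*pi/2 = 3*pi/2 and R^3 = cos(3*pi/2) - sin(3*pi/2)*e23.
cos(3*pi/2) = 0 and sin(3*pi/2) = -1, so R^3 = e23. The net rotation is 1*pi (after discarding 1 full turn, each of which contributes a factor -1 to the rotor); the rotor keeps the half-angle phase exactly.
Answer: e23


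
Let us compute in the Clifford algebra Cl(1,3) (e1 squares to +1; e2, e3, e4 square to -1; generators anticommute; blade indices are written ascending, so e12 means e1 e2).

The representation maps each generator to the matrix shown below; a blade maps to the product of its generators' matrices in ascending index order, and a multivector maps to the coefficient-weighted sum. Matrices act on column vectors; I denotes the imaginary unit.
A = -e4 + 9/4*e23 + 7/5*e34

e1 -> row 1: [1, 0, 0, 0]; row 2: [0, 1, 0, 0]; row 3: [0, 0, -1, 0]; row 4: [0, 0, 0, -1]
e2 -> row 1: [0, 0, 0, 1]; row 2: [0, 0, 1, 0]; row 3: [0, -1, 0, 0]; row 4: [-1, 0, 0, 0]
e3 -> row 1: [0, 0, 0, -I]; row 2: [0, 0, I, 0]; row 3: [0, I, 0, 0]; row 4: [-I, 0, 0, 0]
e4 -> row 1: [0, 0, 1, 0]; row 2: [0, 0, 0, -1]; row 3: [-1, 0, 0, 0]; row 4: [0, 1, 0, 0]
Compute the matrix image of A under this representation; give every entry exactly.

Bivector images (products of the table entries): rho(e23) = rho(e2)rho(e3) = row 1: [-I, 0, 0, 0]; row 2: [0, I, 0, 0]; row 3: [0, 0, -I, 0]; row 4: [0, 0, 0, I]; rho(e34) = rho(e3)rho(e4) = row 1: [0, -I, 0, 0]; row 2: [-I, 0, 0, 0]; row 3: [0, 0, 0, -I]; row 4: [0, 0, -I, 0].
M = (-1)*rho(e4) + (9/4)*rho(e23) + (7/5)*rho(e34), summed entrywise:
Answer: row 1: [-9*I/4, -7*I/5, -1, 0]; row 2: [-7*I/5, 9*I/4, 0, 1]; row 3: [1, 0, -9*I/4, -7*I/5]; row 4: [0, -1, -7*I/5, 9*I/4]


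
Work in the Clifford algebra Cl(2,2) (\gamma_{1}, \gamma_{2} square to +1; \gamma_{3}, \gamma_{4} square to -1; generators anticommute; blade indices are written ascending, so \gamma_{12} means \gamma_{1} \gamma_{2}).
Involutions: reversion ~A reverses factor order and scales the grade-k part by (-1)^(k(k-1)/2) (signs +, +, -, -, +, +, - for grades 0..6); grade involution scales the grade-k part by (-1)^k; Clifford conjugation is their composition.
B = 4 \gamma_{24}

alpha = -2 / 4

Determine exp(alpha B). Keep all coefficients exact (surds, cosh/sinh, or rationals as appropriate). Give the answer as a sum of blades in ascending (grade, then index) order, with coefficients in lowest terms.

B^2 = (4)^2*(\gamma_{24})^2 = 16*(+1) = 16 (a basis 2-blade squares to minus the product of its generators' squares).
B^2 = 16 — a positive square means the series sums to a boost: l = 4, alpha*l = -2, so exp(alpha B) = cosh(-2) + (sinh(-2)/4)*B = \cosh{\left(2 \right)} + (- \frac{\sinh{\left(2 \right)}}{4})*B.
Answer: \cosh{\left(2 \right)} - \sinh{\left(2 \right)} \gamma_{24}


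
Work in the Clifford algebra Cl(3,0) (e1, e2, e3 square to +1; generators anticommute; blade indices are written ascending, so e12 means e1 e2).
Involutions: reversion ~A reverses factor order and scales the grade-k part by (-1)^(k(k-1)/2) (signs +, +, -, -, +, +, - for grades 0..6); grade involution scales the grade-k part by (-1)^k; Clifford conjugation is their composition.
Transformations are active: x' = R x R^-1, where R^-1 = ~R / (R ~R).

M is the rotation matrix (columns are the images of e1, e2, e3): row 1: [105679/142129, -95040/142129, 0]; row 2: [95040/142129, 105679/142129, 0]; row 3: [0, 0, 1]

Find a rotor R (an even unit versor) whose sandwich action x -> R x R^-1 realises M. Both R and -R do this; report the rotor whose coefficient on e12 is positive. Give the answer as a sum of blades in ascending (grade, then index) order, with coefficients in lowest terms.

Method: write R = a + b12*e12 + b13*e13 + b23*e23 with a^2 + b12^2 + b13^2 + b23^2 = 1 (so R^-1 = ~R). Expanding the columns R e_j ~R gives tr M = 4a^2 - 1 and, from the antisymmetric part, M21 - M12 = -4a*b12, M13 - M31 = 4a*b13, M32 - M23 = -4a*b23.
Here tr M = 353487/142129, so a^2 = (1 + tr M)/4 = 123904/142129 and a = ±352/377. Taking a = 352/377: M21 - M12 = 190080/142129, M13 - M31 = 0, M32 - M23 = 0, giving b12 = -135/377, b13 = 0, b23 = 0, i.e. R = 352/377 - 135/377*e12.
Its e12 coefficient is negative, so report the other preimage -R.
Answer: -352/377 + 135/377*e12. Note: both R and -R realise this M (trace 353487/142129); the covering map identifies them, and the e12-coefficient sign is the tie-breaker.


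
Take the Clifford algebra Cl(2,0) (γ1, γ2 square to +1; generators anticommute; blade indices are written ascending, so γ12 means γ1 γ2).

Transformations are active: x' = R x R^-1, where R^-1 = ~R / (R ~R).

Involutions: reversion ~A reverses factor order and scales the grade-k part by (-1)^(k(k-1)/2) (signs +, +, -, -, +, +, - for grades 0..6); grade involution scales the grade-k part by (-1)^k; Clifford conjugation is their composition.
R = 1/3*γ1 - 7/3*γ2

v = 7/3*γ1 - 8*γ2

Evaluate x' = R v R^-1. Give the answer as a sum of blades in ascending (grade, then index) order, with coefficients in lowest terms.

~R = 1/3*γ1 - 7/3*γ2, and R ~R = 50/9, so R^-1 = ~R / (50/9).
R v = 175/9 + 25/9*γ12
Answer: -25/3*γ2


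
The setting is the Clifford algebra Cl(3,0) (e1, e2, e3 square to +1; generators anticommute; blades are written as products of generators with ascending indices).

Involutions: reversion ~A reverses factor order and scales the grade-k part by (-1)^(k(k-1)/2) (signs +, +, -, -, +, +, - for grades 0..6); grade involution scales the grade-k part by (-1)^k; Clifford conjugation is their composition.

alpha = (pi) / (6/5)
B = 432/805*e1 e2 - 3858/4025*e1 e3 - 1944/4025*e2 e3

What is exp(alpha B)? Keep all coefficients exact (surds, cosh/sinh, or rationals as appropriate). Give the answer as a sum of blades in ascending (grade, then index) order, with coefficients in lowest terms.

B^2 term by term: the squares give (432/805)^2*(e1 e2)^2 + (-3858/4025)^2*(e1 e3)^2 + (-1944/4025)^2*(e2 e3)^2 = 186624/648025*(-1) + 14884164/16200625*(-1) + 3779136/16200625*(-1) = -36/25 (each basis 2-blade squares to minus the product of its generators' squares); cross terms between blades sharing an index anticommute and cancel. So B^2 = -36/25.
B^2 = -36/25 — the series telescopes trigonometrically here: l = 6/5, alpha*l = pi, so exp(alpha B) = cos(pi) + (sin(pi)/(6/5))*B = -1 + (0)*B.
Answer: -1


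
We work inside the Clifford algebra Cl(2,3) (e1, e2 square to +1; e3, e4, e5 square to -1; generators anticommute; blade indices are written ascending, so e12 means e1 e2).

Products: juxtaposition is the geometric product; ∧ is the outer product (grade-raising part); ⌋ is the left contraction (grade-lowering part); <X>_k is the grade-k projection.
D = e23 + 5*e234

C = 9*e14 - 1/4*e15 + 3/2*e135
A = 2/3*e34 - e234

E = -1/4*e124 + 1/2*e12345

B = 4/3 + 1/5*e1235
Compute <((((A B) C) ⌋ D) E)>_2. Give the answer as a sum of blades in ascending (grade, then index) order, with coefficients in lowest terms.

step 1: 8/9*e34 + 1/5*e145 - 4/3*e234 + 2/15*e1245
step 2: 1/20*e4 + 9/5*e5 - 8*e13 - 1/30*e24 - 6/5*e25 - 3/10*e34 - 12*e123 + 4/3*e145 + 1/5*e234 + 2*e1245 - 2/9*e1345 - 1/3*e12345
step 3: -1 + 3/2*e2 + 1/6*e3 - 1/4*e23
step 4: 3/8*e14 + 1/4*e124 - 1/16*e134 - 1/8*e145 - 1/24*e1234 - 1/12*e1245 - 3/4*e1345 - 1/2*e12345
step 5: 3/8*e14
Answer: 3/8*e14


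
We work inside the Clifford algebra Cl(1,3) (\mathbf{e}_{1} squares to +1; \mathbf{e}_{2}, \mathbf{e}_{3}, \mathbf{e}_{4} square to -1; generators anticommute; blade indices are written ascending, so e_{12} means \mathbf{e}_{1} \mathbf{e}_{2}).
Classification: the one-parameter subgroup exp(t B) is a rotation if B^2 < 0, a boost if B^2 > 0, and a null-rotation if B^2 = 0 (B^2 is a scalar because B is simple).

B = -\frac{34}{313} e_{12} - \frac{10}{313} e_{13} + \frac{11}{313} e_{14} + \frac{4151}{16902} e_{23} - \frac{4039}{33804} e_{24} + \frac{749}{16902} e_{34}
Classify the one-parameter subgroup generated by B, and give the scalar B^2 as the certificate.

B^2 term by term: the squares give (-\frac{34}{313})^2*(e_{12})^2 + (-\frac{10}{313})^2*(e_{13})^2 + (\frac{11}{313})^2*(e_{14})^2 + (\frac{4151}{16902})^2*(e_{23})^2 + (-\frac{4039}{33804})^2*(e_{24})^2 + (\frac{749}{16902})^2*(e_{34})^2 = \frac{1156}{97969}*(+1) + \frac{100}{97969}*(+1) + \frac{121}{97969}*(+1) + \frac{17230801}{285677604}*(-1) + \frac{16313521}{1142710416}*(-1) + \frac{561001}{285677604}*(-1) = -\frac{1}{16} (each basis 2-blade squares to minus the product of its generators' squares); cross terms between blades sharing an index anticommute and cancel; the commuting (index-disjoint) pairs give grade-4 terms 2*c*c'*(blade product), which cancel blade by blade — e_{1234}: -\frac{25466}{2645163} - \frac{20195}{2645163} + \frac{45661}{2645163} = 0 — confirming B is simple. So B^2 = -\frac{1}{16}.
Answer: rotation, certificate B^2 = -\frac{1}{16}. Note: conjugating B changes its blade decomposition but never the scalar B^2 = -\frac{1}{16}, whose sign settles the classification.


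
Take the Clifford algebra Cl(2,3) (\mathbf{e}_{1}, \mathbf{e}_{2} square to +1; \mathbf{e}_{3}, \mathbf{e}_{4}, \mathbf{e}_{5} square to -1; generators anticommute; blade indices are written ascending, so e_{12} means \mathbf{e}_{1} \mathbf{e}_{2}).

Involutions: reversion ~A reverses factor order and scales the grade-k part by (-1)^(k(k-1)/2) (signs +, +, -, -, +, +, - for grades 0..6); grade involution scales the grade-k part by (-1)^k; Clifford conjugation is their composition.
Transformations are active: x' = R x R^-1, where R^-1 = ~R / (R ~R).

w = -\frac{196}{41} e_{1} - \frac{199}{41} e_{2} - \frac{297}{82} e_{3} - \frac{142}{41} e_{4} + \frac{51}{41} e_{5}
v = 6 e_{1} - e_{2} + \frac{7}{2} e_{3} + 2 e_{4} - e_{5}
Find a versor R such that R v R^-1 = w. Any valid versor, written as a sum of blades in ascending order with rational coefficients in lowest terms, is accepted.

Reasoning: v^2 = w^2 = \frac{79}{4} since conjugation preserves the quadratic form; R = v + w = \frac{50}{41} e_{1} - \frac{240}{41} e_{2} - \frac{5}{41} e_{3} - \frac{60}{41} e_{4} + \frac{10}{41} e_{5} is then valid when invertible, keeping its own part and reversing (v - w)/2.
Answer: \frac{50}{41} e_{1} - \frac{240}{41} e_{2} - \frac{5}{41} e_{3} - \frac{60}{41} e_{4} + \frac{10}{41} e_{5}


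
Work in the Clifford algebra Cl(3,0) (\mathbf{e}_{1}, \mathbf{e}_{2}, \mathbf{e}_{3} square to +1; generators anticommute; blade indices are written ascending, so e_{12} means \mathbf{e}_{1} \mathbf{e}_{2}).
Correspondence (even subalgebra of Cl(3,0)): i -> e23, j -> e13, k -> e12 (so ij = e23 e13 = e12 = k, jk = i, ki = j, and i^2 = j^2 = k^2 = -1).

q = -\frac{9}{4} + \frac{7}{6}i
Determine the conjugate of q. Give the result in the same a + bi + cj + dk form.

In blades: q = -\frac{9}{4} + \frac{7}{6} e_{23}.
Quaternion conjugation is reversion on the even subalgebra: the scalar is fixed and every grade-2 blade flips sign, giving -\frac{9}{4} - \frac{7}{6} e_{23}; translating back:
Answer: -\frac{9}{4} - \frac{7}{6}i


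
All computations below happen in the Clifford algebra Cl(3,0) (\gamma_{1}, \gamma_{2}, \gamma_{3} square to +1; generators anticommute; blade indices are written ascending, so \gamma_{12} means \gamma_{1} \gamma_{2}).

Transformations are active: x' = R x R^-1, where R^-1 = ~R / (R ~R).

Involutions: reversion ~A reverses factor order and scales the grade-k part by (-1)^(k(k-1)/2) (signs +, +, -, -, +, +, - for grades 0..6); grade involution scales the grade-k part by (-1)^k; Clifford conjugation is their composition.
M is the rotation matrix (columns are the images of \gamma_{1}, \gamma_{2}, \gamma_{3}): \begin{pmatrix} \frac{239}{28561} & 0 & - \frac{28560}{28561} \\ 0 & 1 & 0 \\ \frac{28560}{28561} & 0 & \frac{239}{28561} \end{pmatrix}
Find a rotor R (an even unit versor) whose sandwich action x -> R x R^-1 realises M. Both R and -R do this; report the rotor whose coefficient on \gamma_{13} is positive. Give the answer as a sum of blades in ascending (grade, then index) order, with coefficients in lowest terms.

Method: write R = a + b12*\gamma_{12} + b13*\gamma_{13} + b23*\gamma_{23} with a^2 + b12^2 + b13^2 + b23^2 = 1 (so R^-1 = ~R). Expanding the columns R e_j ~R gives tr M = 4a^2 - 1 and, from the antisymmetric part, M21 - M12 = -4a*b12, M13 - M31 = 4a*b13, M32 - M23 = -4a*b23.
Here tr M = \frac{29039}{28561}, so a^2 = (1 + tr M)/4 = \frac{14400}{28561} and a = ±\frac{120}{169}. Taking a = \frac{120}{169}: M21 - M12 = 0, M13 - M31 = -\frac{57120}{28561}, M32 - M23 = 0, giving b12 = 0, b13 = -\frac{119}{169}, b23 = 0, i.e. R = \frac{120}{169} - \frac{119}{169} \gamma_{13}.
Its \gamma_{13} coefficient is negative, so report the other preimage -R.
Answer: -\frac{120}{169} + \frac{119}{169} \gamma_{13}. Uniqueness: Spin(3) -> SO(3) maps R and -R to the same rotation of trace \frac{29039}{28561}; fixing the sign of the \gamma_{13} coefficient removes the ambiguity.


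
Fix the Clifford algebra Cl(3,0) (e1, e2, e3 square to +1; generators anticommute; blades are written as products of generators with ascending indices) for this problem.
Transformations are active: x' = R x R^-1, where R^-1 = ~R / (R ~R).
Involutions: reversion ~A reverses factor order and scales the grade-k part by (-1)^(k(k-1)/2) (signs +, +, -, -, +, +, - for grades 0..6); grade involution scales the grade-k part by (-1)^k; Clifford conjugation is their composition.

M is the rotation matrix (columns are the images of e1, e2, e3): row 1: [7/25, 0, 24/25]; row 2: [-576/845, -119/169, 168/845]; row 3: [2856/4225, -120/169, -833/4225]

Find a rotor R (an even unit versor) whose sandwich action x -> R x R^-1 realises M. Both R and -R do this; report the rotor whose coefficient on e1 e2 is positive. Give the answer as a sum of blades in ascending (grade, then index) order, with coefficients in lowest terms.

Method: write R = a + b12*e1 e2 + b13*e1 e3 + b23*e2 e3 with a^2 + b12^2 + b13^2 + b23^2 = 1 (so R^-1 = ~R). Expanding the columns R e_j ~R gives tr M = 4a^2 - 1 and, from the antisymmetric part, M21 - M12 = -4a*b12, M13 - M31 = 4a*b13, M32 - M23 = -4a*b23.
Here tr M = -105/169, so a^2 = (1 + tr M)/4 = 16/169 and a = ±4/13. Taking a = 4/13: M21 - M12 = -576/845, M13 - M31 = 48/169, M32 - M23 = -768/845, giving b12 = 36/65, b13 = 3/13, b23 = 48/65, i.e. R = 4/13 + 36/65*e1 e2 + 3/13*e1 e3 + 48/65*e2 e3.
Its e1 e2 coefficient is already positive.
Answer: 4/13 + 36/65*e1 e2 + 3/13*e1 e3 + 48/65*e2 e3. Note: both R and -R realise this M (trace -105/169); the covering map identifies them, and the e1 e2-coefficient sign is the tie-breaker.


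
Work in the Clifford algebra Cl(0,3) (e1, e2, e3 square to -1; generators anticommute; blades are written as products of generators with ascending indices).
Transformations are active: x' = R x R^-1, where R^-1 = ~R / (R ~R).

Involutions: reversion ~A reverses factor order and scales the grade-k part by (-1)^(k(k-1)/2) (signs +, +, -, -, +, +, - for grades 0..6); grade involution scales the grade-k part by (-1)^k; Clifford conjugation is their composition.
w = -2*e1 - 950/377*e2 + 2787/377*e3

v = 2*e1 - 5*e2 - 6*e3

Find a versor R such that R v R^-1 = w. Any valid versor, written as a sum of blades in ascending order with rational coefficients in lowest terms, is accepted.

Why this works: both vectors square to -65, so q(v) = q(w) and R = v + w = -2835/377*e2 + 525/377*e3 carries v to w — its own direction survives, the complement (v - w)/2 flips.
Answer: -2835/377*e2 + 525/377*e3


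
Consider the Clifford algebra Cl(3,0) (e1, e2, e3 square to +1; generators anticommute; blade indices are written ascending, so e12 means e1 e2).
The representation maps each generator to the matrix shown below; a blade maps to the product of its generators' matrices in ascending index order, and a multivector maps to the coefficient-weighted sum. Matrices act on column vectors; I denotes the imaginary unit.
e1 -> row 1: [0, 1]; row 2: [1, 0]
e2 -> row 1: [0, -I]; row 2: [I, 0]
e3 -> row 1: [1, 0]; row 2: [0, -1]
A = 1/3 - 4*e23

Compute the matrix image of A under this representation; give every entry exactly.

Bivector images (products of the table entries): rho(e23) = rho(e2)rho(e3) = row 1: [0, I]; row 2: [I, 0].
M = (1/3)*1 + (-4)*rho(e23), summed entrywise (1 is the identity matrix):
Answer: row 1: [1/3, -4*I]; row 2: [-4*I, 1/3]


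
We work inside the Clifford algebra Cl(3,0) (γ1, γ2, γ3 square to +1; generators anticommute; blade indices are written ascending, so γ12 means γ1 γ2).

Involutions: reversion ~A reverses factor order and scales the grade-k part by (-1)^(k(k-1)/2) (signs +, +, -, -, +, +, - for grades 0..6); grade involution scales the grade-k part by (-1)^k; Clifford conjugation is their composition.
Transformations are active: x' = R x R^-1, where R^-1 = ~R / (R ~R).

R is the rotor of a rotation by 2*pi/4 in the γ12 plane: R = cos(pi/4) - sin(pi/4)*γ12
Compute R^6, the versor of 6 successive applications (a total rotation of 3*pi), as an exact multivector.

Half-angle bookkeeping: 6 applications in γ12 add up to rotor phase 6*pi/4 = 3*pi/2, so R^6 = cos(3*pi/2) - sin(3*pi/2)*γ12.
cos(3*pi/2) = 0 and sin(3*pi/2) = -1, so R^6 = γ12. The net rotation is 1*pi (after discarding 1 full turn, each of which contributes a factor -1 to the rotor); the rotor keeps the half-angle phase exactly.
Answer: γ12


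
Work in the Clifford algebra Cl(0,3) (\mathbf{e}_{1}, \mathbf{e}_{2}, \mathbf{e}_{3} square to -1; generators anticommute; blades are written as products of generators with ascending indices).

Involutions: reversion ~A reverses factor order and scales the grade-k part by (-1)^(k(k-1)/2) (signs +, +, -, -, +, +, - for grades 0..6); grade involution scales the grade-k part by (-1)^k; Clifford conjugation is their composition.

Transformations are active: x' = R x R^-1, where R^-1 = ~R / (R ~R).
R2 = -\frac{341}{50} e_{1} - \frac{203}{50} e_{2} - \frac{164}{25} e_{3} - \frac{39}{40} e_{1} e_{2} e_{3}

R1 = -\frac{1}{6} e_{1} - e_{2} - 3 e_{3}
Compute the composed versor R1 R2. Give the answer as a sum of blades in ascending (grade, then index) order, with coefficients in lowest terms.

Distribute over the terms of R1 (each basis-blade product reordered to ascending indices, repeated generators contracted through their squares):
(-\frac{1}{6} e_{1}) R2 = -\frac{341}{300} + \frac{203}{300} e_{1} e_{2} + \frac{82}{75} e_{1} e_{3} - \frac{13}{80} e_{2} e_{3}
(-e_{2}) R2 = -\frac{203}{50} - \frac{341}{50} e_{1} e_{2} + \frac{39}{40} e_{1} e_{3} + \frac{164}{25} e_{2} e_{3}
(-3 e_{3}) R2 = -\frac{492}{25} - \frac{117}{40} e_{1} e_{2} - \frac{1023}{50} e_{1} e_{3} - \frac{609}{50} e_{2} e_{3}
Summing the partial products and collecting blades:
Answer: -\frac{7463}{300} - \frac{5441}{600} e_{1} e_{2} - \frac{2207}{120} e_{1} e_{3} - \frac{2313}{400} e_{2} e_{3}


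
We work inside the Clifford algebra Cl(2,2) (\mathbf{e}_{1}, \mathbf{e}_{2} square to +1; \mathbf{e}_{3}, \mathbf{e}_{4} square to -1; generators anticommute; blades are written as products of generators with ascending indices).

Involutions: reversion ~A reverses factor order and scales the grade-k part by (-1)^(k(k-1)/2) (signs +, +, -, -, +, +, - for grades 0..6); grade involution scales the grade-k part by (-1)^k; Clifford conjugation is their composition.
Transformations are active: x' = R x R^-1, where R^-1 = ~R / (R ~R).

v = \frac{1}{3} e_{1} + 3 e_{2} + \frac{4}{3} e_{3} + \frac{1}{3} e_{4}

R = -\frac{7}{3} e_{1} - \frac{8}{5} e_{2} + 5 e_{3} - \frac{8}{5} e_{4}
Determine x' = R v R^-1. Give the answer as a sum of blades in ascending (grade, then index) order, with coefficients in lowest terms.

~R = -\frac{7}{3} e_{1} - \frac{8}{5} e_{2} + 5 e_{3} - \frac{8}{5} e_{4}, and R ~R = -\frac{176}{9}, so R^-1 = ~R / (-\frac{176}{9}).
R v = -\frac{527}{45} - \frac{97}{15} e_{1} e_{2} - \frac{43}{9} e_{1} e_{3} - \frac{11}{45} e_{1} e_{4} - \frac{257}{15} e_{2} e_{3} + \frac{64}{15} e_{2} e_{4} + \frac{19}{5} e_{3} e_{4}
Answer: -\frac{4129}{1320} e_{1} - \frac{1352}{275} e_{2} + \frac{1229}{264} e_{3} - \frac{1856}{825} e_{4}


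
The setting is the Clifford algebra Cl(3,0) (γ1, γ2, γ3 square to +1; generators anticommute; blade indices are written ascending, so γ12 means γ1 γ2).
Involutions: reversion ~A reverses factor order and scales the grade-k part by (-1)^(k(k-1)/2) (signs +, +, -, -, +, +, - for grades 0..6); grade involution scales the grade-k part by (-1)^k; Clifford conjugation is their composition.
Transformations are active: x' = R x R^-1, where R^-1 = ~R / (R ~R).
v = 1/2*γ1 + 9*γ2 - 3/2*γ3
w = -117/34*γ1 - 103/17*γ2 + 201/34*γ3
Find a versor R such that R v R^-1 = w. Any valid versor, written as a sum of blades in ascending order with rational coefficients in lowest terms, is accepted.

Why this works: both vectors square to 167/2, so q(v) = q(w) and R = v + w = -50/17*γ1 + 50/17*γ2 + 75/17*γ3 carries v to w — its own direction survives, the complement (v - w)/2 flips.
Answer: -50/17*γ1 + 50/17*γ2 + 75/17*γ3


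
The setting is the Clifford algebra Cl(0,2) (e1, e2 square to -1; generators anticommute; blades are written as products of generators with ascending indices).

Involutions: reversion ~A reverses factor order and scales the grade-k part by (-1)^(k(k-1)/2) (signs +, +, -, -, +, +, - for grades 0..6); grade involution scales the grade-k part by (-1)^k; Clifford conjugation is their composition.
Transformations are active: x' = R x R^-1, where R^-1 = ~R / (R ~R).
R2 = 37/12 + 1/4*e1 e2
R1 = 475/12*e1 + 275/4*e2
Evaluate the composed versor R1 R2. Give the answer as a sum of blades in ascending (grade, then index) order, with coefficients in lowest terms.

Distribute over the terms of R1 (each basis-blade product reordered to ascending indices, repeated generators contracted through their squares):
(475/12*e1) R2 = 17575/144*e1 - 475/48*e2
(275/4*e2) R2 = 275/16*e1 + 10175/48*e2
Summing the partial products and collecting blades:
Answer: 10025/72*e1 + 2425/12*e2


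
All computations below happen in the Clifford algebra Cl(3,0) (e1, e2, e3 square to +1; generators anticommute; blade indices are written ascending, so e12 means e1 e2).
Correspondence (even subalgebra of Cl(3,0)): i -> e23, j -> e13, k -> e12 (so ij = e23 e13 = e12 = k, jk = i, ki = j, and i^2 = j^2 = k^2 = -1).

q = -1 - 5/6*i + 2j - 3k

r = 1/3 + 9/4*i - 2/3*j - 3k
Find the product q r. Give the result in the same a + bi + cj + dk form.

In blades: q = -1 - 3*e12 + 2*e13 - 5/6*e23, r = 1/3 - 3*e12 - 2/3*e13 + 9/4*e23.
Distribute q over r term by term (generator squares from the signature, products reordered to ascending indices): (-1)*r = -1/3 + 3*e12 + 2/3*e13 - 9/4*e23; (-3*e12)*r = -9 - e12 - 27/4*e13 - 2*e23; (2*e13)*r = 4/3 - 9/2*e12 + 2/3*e13 - 6*e23; (-5/6*e23)*r = 15/8 + 5/9*e12 - 5/2*e13 - 5/18*e23.
Sum: -49/8 - 35/18*e12 - 95/12*e13 - 379/36*e23; translating back through the correspondence:
Answer: -49/8 - 379/36*i - 95/12*j - 35/18*k


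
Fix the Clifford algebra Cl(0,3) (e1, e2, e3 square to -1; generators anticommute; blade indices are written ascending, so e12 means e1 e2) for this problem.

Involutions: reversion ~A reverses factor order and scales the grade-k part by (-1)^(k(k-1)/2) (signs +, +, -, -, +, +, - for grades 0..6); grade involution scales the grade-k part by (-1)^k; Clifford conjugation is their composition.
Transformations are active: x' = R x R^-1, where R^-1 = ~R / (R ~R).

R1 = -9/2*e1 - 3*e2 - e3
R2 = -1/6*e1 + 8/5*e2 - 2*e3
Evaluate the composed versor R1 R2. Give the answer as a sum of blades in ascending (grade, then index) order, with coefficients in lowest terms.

Distribute over the terms of R1 (each basis-blade product reordered to ascending indices, repeated generators contracted through their squares):
(-9/2*e1) R2 = -3/4 - 36/5*e12 + 9*e13
(-3*e2) R2 = 24/5 - 1/2*e12 + 6*e23
(-e3) R2 = -2 - 1/6*e13 + 8/5*e23
Summing the partial products and collecting blades:
Answer: 41/20 - 77/10*e12 + 53/6*e13 + 38/5*e23


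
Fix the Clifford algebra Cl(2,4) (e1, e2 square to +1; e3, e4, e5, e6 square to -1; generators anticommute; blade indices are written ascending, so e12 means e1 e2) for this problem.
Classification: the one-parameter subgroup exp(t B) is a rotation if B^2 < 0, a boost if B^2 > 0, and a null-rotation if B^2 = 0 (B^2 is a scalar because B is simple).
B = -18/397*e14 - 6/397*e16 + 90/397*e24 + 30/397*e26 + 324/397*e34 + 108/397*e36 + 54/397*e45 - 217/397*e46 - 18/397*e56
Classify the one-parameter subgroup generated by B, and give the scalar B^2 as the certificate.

B^2 term by term: the squares give (-18/397)^2*(e14)^2 + (-6/397)^2*(e16)^2 + (90/397)^2*(e24)^2 + (30/397)^2*(e26)^2 + (324/397)^2*(e34)^2 + (108/397)^2*(e36)^2 + (54/397)^2*(e45)^2 + (-217/397)^2*(e46)^2 + (-18/397)^2*(e56)^2 = 324/157609*(+1) + 36/157609*(+1) + 8100/157609*(+1) + 900/157609*(+1) + 104976/157609*(-1) + 11664/157609*(-1) + 2916/157609*(-1) + 47089/157609*(-1) + 324/157609*(-1) = -1 (each basis 2-blade squares to minus the product of its generators' squares); cross terms between blades sharing an index anticommute and cancel; the commuting (index-disjoint) pairs give grade-4 terms 2*c*c'*(blade product), which cancel blade by blade — e1246: 1080/157609 - 1080/157609 = 0; e1346: 3888/157609 - 3888/157609 = 0; e1456: 648/157609 - 648/157609 = 0; e2346: -19440/157609 + 19440/157609 = 0; e2456: -3240/157609 + 3240/157609 = 0; e3456: -11664/157609 + 11664/157609 = 0 — confirming B is simple. So B^2 = -1.
Answer: rotation, certificate B^2 = -1. Note: conjugating B changes its blade decomposition but never the scalar B^2 = -1, whose sign settles the classification.


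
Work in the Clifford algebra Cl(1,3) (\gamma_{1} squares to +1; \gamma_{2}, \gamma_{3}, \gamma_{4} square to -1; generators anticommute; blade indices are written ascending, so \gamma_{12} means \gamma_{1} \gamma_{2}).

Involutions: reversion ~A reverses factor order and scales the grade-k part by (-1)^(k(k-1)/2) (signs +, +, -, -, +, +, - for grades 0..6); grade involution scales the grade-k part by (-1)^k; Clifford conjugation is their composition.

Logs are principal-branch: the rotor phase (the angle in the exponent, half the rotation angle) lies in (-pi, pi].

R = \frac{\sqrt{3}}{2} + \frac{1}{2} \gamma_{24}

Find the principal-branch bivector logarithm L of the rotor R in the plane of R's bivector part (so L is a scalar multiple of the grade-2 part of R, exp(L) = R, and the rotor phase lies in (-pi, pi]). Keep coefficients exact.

The scalar part of R is \frac{\sqrt{3}}{2}, which pins the rotor phase on the principal branch; dividing the bivector part by the sine of that phase recovers the unit plane, and L is the phase times that plane.
Concretely: cos(phase) = \frac{\sqrt{3}}{2} gives phase = ±\frac{\pi}{6}, and since phase/sin(phase) is even the sign is immaterial: L = (phase/sin(phase)) * <R>_2 = (\frac{\pi}{3}) * <R>_2.
Answer: \frac{\pi}{6} \gamma_{24}


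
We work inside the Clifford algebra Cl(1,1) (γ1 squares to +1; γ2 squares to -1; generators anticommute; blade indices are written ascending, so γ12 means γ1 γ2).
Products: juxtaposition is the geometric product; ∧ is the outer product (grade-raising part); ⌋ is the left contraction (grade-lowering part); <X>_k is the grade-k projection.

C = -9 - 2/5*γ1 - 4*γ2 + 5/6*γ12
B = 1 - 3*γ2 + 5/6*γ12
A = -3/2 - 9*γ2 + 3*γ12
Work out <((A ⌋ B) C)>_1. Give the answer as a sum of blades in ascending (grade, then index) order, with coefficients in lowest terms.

step 1: -26 - 15/2*γ1 + 9/2*γ2 - 5/4*γ12
step 2: 6095/24 + 1533/20*γ1 + 227/4*γ2 + 1283/60*γ12
step 3: 1533/20*γ1 + 227/4*γ2
Answer: 1533/20*γ1 + 227/4*γ2


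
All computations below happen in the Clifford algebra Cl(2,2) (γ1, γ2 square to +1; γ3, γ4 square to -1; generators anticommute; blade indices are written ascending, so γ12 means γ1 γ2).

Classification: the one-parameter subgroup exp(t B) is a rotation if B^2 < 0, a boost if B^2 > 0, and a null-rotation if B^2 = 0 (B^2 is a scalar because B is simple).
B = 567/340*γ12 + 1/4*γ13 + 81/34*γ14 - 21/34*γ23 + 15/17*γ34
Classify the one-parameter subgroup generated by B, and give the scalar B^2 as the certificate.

B^2 term by term: the squares give (567/340)^2*(γ12)^2 + (1/4)^2*(γ13)^2 + (81/34)^2*(γ14)^2 + (-21/34)^2*(γ23)^2 + (15/17)^2*(γ34)^2 = 321489/115600*(-1) + 1/16*(+1) + 6561/1156*(+1) + 441/1156*(+1) + 225/289*(-1) = 64/25 (each basis 2-blade squares to minus the product of its generators' squares); cross terms between blades sharing an index anticommute and cancel; the commuting (index-disjoint) pairs give grade-4 terms 2*c*c'*(blade product), which cancel blade by blade — γ1234: 1701/578 - 1701/578 = 0 — confirming B is simple. So B^2 = 64/25.
Answer: boost, certificate B^2 = 64/25. Why this suffices: the scalar 64/25 survives any versor conjugation, so its sign alone determines the class however B is presented.


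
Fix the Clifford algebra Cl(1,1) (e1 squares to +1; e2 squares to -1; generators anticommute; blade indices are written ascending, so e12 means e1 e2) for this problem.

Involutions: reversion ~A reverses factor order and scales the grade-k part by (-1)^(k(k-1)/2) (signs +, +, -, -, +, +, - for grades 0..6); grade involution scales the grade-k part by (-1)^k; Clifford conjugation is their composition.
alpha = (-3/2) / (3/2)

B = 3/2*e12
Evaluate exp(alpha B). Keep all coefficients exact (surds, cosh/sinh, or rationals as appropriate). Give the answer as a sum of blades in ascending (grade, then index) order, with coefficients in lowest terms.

B^2 = (3/2)^2*(e12)^2 = 9/4*(+1) = 9/4 (a basis 2-blade squares to minus the product of its generators' squares).
B^2 = 9/4 — a positive square means the series sums to a boost: l = 3/2, alpha*l = -3/2, so exp(alpha B) = cosh(-3/2) + (sinh(-3/2)/(3/2))*B = cosh(3/2) + (-2*sinh(3/2)/3)*B.
Answer: cosh(3/2) - sinh(3/2)*e12


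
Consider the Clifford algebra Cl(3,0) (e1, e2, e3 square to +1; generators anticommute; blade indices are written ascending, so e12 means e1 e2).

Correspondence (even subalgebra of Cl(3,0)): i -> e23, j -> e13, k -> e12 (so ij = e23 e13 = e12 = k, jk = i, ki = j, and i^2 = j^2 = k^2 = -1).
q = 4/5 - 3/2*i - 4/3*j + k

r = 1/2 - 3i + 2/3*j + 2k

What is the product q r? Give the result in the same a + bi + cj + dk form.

In blades: q = 4/5 + e12 - 4/3*e13 - 3/2*e23, r = 1/2 + 2*e12 + 2/3*e13 - 3*e23.
Distribute q over r term by term (generator squares from the signature, products reordered to ascending indices): (4/5)*r = 2/5 + 8/5*e12 + 8/15*e13 - 12/5*e23; (e12)*r = -2 + 1/2*e12 - 3*e13 - 2/3*e23; (-4/3*e13)*r = 8/9 - 4*e12 - 2/3*e13 - 8/3*e23; (-3/2*e23)*r = -9/2 - e12 + 3*e13 - 3/4*e23.
Sum: -469/90 - 29/10*e12 - 2/15*e13 - 389/60*e23; translating back through the correspondence:
Answer: -469/90 - 389/60*i - 2/15*j - 29/10*k


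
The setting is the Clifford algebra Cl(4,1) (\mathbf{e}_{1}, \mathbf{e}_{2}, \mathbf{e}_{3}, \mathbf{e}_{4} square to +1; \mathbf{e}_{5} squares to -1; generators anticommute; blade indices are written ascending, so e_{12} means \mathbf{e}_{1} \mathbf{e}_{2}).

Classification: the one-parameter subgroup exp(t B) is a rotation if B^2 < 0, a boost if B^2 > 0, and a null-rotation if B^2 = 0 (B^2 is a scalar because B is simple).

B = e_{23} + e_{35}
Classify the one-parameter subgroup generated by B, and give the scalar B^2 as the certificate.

B^2 term by term: the squares give (1)^2*(e_{23})^2 + (1)^2*(e_{35})^2 = 1*(-1) + 1*(+1) = 0 (each basis 2-blade squares to minus the product of its generators' squares); cross terms between blades sharing an index anticommute and cancel. So B^2 = 0.
Answer: null-rotation, certificate B^2 = 0. No conjugation can change B^2 = 0; the sign gives the class.


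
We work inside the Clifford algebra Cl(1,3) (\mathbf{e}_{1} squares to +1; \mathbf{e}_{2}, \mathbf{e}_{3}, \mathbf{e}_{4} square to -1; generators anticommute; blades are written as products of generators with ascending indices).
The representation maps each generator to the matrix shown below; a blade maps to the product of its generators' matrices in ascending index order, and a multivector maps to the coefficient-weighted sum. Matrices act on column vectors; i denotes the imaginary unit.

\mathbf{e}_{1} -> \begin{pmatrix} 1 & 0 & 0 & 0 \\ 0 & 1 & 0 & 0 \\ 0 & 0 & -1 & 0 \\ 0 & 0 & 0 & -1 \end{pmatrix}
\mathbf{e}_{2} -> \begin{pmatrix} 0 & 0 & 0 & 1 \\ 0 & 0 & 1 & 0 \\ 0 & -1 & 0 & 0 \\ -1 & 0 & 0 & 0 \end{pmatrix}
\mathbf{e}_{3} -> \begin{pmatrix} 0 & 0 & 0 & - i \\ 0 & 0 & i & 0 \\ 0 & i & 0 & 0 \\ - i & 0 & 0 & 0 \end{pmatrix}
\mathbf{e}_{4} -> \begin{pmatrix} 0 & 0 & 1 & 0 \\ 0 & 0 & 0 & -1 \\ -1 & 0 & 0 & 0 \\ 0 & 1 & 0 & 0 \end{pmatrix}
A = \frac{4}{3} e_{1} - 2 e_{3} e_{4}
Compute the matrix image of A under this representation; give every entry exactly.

Bivector images (products of the table entries): rho(e_{3} e_{4}) = rho(\mathbf{e}_{3})rho(\mathbf{e}_{4}) = \begin{pmatrix} 0 & - i & 0 & 0 \\ - i & 0 & 0 & 0 \\ 0 & 0 & 0 & - i \\ 0 & 0 & - i & 0 \end{pmatrix}.
M = (\frac{4}{3})*rho(e_{1}) + (-2)*rho(e_{3} e_{4}), summed entrywise:
Answer: \begin{pmatrix} \frac{4}{3} & 2 i & 0 & 0 \\ 2 i & \frac{4}{3} & 0 & 0 \\ 0 & 0 & - \frac{4}{3} & 2 i \\ 0 & 0 & 2 i & - \frac{4}{3} \end{pmatrix}


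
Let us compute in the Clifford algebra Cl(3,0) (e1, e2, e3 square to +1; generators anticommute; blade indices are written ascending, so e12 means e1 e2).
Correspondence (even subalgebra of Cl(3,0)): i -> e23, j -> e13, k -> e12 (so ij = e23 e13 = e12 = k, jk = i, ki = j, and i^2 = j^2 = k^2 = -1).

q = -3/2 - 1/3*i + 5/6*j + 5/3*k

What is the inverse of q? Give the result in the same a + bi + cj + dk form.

In blades: q = -3/2 + 5/3*e12 + 5/6*e13 - 1/3*e23.
With qbar = -3/2 - 5/3*e12 - 5/6*e13 + 1/3*e23 (scalar fixed, mapped units negated), q qbar = 35/6 (the sum of squared coefficients), so q^-1 = qbar / (35/6) = -9/35 - 2/7*e12 - 1/7*e13 + 2/35*e23; translating back:
Answer: -9/35 + 2/35*i - 1/7*j - 2/7*k


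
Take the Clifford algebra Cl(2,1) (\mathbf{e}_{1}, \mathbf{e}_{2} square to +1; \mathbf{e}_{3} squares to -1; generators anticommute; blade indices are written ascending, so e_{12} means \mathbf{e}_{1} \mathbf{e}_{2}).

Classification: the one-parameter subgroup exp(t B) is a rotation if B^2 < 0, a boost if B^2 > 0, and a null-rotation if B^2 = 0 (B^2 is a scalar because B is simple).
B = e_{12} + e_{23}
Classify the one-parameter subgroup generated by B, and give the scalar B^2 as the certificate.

B^2 term by term: the squares give (1)^2*(e_{12})^2 + (1)^2*(e_{23})^2 = 1*(-1) + 1*(+1) = 0 (each basis 2-blade squares to minus the product of its generators' squares); cross terms between blades sharing an index anticommute and cancel. So B^2 = 0.
Answer: null-rotation, certificate B^2 = 0. The scalar 0 is the complete invariant here: its sign names the subgroup type.


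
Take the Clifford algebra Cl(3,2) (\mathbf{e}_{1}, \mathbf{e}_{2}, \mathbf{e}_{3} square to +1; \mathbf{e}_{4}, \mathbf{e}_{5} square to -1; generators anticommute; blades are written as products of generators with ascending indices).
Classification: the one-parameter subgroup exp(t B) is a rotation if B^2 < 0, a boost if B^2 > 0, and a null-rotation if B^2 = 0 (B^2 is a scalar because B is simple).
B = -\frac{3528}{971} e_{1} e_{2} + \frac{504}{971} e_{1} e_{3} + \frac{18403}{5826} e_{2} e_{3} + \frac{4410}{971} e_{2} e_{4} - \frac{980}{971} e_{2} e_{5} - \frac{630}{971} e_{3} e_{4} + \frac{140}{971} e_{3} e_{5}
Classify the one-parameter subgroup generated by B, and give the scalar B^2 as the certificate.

B^2 term by term: the squares give (-\frac{3528}{971})^2*(e_{1} e_{2})^2 + (\frac{504}{971})^2*(e_{1} e_{3})^2 + (\frac{18403}{5826})^2*(e_{2} e_{3})^2 + (\frac{4410}{971})^2*(e_{2} e_{4})^2 + (-\frac{980}{971})^2*(e_{2} e_{5})^2 + (-\frac{630}{971})^2*(e_{3} e_{4})^2 + (\frac{140}{971})^2*(e_{3} e_{5})^2 = \frac{12446784}{942841}*(-1) + \frac{254016}{942841}*(-1) + \frac{338670409}{33942276}*(-1) + \frac{19448100}{942841}*(+1) + \frac{960400}{942841}*(+1) + \frac{396900}{942841}*(+1) + \frac{19600}{942841}*(+1) = -\frac{49}{36} (each basis 2-blade squares to minus the product of its generators' squares); cross terms between blades sharing an index anticommute and cancel; the commuting (index-disjoint) pairs give grade-4 terms 2*c*c'*(blade product), which cancel blade by blade — e_{1} e_{2} e_{3} e_{4}: \frac{4445280}{942841} - \frac{4445280}{942841} = 0; e_{1} e_{2} e_{3} e_{5}: -\frac{987840}{942841} + \frac{987840}{942841} = 0; e_{2} e_{3} e_{4} e_{5}: -\frac{1234800}{942841} + \frac{1234800}{942841} = 0 — confirming B is simple. So B^2 = -\frac{49}{36}.
Answer: rotation, certificate B^2 = -\frac{49}{36}. One invariant decides it: the square -\frac{49}{36} survives every conjugation, and its sign is exactly the classification.


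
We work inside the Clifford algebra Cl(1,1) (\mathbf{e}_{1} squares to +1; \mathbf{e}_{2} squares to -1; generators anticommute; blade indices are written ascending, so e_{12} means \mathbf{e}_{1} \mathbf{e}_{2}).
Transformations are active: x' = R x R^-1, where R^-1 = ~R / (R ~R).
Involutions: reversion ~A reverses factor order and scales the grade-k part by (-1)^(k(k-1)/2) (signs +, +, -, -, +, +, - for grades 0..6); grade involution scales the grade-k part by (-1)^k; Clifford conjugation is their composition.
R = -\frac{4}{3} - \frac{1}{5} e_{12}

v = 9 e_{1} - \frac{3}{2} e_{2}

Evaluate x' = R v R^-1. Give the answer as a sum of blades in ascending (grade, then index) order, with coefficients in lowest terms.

~R = -\frac{4}{3} + \frac{1}{5} e_{12}, and R ~R = \frac{391}{225}, so R^-1 = ~R / (\frac{391}{225}).
R v = -\frac{123}{10} e_{1} + \frac{19}{5} e_{2}
Answer: \frac{3861}{391} e_{1} - \frac{3387}{782} e_{2}


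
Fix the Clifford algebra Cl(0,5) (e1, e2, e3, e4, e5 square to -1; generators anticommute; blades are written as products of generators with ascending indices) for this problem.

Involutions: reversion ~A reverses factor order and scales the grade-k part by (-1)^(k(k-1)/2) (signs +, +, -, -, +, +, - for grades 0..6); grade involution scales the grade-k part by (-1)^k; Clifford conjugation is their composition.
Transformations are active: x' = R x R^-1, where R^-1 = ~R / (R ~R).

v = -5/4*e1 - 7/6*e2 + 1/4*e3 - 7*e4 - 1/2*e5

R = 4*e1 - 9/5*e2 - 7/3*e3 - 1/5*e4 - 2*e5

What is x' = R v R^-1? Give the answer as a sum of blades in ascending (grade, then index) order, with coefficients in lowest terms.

~R = 4*e1 - 9/5*e2 - 7/3*e3 - 1/5*e4 - 2*e5, and R ~R = -6463/225, so R^-1 = ~R / (-6463/225).
R v = 13/12 - 83/12*e1 e2 - 23/12*e1 e3 - 113/4*e1 e4 - 9/2*e1 e5 - 571/180*e2 e3 + 371/30*e2 e4 - 43/30*e2 e5 + 983/60*e3 e4 + 5/3*e3 e5 - 139/10*e4 e5
Answer: 24515/25852*e1 + 25253/19389*e2 - 1913/25852*e3 + 90677/12926*e4 + 8413/12926*e5


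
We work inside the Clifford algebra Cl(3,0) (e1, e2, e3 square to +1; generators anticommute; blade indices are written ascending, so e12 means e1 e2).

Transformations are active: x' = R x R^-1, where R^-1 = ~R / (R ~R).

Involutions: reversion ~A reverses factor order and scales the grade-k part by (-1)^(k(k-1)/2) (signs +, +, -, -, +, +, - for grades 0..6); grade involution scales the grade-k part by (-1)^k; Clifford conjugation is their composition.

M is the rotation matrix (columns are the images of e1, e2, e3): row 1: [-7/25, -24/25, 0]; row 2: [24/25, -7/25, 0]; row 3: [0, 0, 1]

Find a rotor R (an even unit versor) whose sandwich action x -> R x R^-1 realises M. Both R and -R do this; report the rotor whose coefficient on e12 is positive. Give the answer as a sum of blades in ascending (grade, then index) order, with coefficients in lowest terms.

Method: write R = a + b12*e12 + b13*e13 + b23*e23 with a^2 + b12^2 + b13^2 + b23^2 = 1 (so R^-1 = ~R). Expanding the columns R e_j ~R gives tr M = 4a^2 - 1 and, from the antisymmetric part, M21 - M12 = -4a*b12, M13 - M31 = 4a*b13, M32 - M23 = -4a*b23.
Here tr M = 11/25, so a^2 = (1 + tr M)/4 = 9/25 and a = ±3/5. Taking a = 3/5: M21 - M12 = 48/25, M13 - M31 = 0, M32 - M23 = 0, giving b12 = -4/5, b13 = 0, b23 = 0, i.e. R = 3/5 - 4/5*e12.
Its e12 coefficient is negative, so report the other preimage -R.
Answer: -3/5 + 4/5*e12. Sheet selection: the two-to-one cover makes ±R indistinguishable at the matrix level (trace 11/25), so uniqueness comes from the required sign on e12.
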